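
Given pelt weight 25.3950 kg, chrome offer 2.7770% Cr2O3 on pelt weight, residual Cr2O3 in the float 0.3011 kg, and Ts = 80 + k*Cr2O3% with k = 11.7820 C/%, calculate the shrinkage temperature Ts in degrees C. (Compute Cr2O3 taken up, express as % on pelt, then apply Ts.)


Offered = pelt * offer_pct / 100 = 25.3950 * 2.7770 / 100 = 0.7052 kg
Uptake = offered - residual = 0.7052 - 0.3011 = 0.4041 kg
Cr2O3% on pelt = uptake / pelt * 100 = 0.4041 / 25.3950 * 100 = 1.5913 %
Ts = 80 + k * Cr2O3% = 80 + 11.7820 * 1.5913 = 98.7491 C


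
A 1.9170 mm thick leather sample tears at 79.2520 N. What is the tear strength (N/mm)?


Formula: Tear strength = force / thickness
Substituting: Tear strength = 79.2520 / 1.9170
Result: 41.3417 N/mm


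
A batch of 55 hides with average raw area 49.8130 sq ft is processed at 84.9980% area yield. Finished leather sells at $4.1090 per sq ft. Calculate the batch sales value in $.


Raw_total = N * avg_area = 55 * 49.8130 = 2739.7150 sq ft
Finished = Raw_total * yield / 100 = 2739.7150 * 84.9980 / 100 = 2328.7030 sq ft
Value = Finished * price = 2328.7030 * 4.1090 = 9568.6404 $


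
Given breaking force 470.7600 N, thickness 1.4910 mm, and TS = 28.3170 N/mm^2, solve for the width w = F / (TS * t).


Formula: w = F / (TS * t)
Substituting: w = 470.7600 / (28.3170 * 1.4910)
Result: 11.1500 mm


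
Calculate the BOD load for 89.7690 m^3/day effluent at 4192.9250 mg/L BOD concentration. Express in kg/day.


Formula: BOD_load = volume * conc / 1000
Substituting: BOD_load = 89.7690 * 4192.9250 / 1000
Result: 376.3947 kg/day


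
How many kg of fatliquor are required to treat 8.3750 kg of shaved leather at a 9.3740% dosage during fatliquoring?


Formula: Fat = substrate * pct / 100
Substituting: Fat = 8.3750 * 9.3740 / 100
Result: 0.7851 kg


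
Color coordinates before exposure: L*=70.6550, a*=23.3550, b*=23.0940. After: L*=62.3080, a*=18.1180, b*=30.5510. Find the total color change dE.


dL = -8.3470, da = -5.2370, db = 7.4570
dE = sqrt((-8.3470)^2 + (-5.2370)^2 + 7.4570^2) = 12.3574


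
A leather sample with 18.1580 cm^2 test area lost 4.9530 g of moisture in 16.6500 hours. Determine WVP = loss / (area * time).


Formula: WVP = loss / (area * time)
Substituting: WVP = 4.9530 / (18.1580 * 16.6500)
Result: 0.0163827 g/(cm^2*hr)


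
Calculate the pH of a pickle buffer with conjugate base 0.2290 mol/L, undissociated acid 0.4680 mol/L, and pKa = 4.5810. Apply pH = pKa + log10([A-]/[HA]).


ratio = [A-] / [HA] = 0.2290 / 0.4680 = 0.4893
log10(ratio) = -0.3104
pH = pKa + log10(ratio) = 4.5810 - 0.3104 = 4.2706


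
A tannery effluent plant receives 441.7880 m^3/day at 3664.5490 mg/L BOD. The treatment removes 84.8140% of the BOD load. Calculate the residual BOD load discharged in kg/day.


Load_in = volume * conc / 1000 = 441.7880 * 3664.5490 / 1000 = 1618.9538 kg/day
Removed = Load_in * eff / 100 = 1618.9538 * 84.8140 / 100 = 1373.0995 kg/day
Load_out = Load_in - Removed = 1618.9538 - 1373.0995 = 245.8543 kg/day


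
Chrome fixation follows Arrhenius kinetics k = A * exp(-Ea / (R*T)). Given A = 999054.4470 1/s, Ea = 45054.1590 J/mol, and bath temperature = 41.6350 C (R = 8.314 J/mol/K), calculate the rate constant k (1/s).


T_K = T_C + 273.15 = 41.6350 + 273.15 = 314.7850 K
exponent = -Ea / (R * T_K) = -45054.1590 / (8.314 * 314.7850) = -17.2152
k = A * exp(exponent) = 999054.4470 * exp(-17.2152) = 0.0333537 1/s


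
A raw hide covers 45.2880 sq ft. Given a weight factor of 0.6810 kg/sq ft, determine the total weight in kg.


Formula: Weight = area * weight_per_sqft
Substituting: Weight = 45.2880 * 0.6810
Result: 30.8411 kg


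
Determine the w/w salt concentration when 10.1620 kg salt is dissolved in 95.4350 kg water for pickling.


Formula: Conc = salt / (water + salt) * 100
Substituting: Conc = 10.1620 / (95.4350 + 10.1620) * 100
Result: 9.6234 %


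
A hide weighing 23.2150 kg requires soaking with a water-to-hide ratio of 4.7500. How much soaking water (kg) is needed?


Formula: Water = hide_weight * ratio
Substituting: Water = 23.2150 * 4.7500
Result: 110.2712 kg


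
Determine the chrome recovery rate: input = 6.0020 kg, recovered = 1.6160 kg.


Formula: Recovery = recovered / input * 100
Substituting: Recovery = 1.6160 / 6.0020 * 100
Result: 26.9244 %


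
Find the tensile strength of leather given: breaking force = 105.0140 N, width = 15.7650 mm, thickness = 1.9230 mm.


Formula: TS = force / (width * thickness)
Substituting: TS = 105.0140 / (15.7650 * 1.9230)
Result: 3.4640 N/mm^2


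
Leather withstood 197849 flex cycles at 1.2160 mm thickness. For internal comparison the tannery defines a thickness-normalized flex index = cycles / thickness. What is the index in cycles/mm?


Formula: Index = cycles / thickness
Substituting: Index = 197849 / 1.2160
Result: 162704.7697 cycles/mm


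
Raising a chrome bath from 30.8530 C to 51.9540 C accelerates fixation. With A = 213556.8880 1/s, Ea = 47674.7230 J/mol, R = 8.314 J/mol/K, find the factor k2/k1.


T1 = 30.8530 + 273.15 = 304.0030 K; T2 = 51.9540 + 273.15 = 325.1040 K
k1 = A * exp(-Ea/(R*T1)) = 213556.8880 * exp(-47674.7230/(8.314*304.0030)) = 0.00137282 1/s
k2 = A * exp(-Ea/(R*T2)) = 213556.8880 * exp(-47674.7230/(8.314*325.1040)) = 0.00466996 1/s
k2/k1 = 0.00466996 / 0.00137282 = 3.4017


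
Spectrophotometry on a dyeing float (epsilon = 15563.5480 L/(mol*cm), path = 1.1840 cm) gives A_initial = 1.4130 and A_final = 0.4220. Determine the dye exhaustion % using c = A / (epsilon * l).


c_initial = A_i / (epsilon * l) = 1.4130 / (15563.5480 * 1.1840) = 7.6680e-05 mol/L
c_final = A_f / (epsilon * l) = 0.4220 / (15563.5480 * 1.1840) = 2.2901e-05 mol/L
Exhaustion = (c_initial - c_final) / c_initial * 100 = (7.6680e-05 - 2.2901e-05) / 7.6680e-05 * 100 = 70.1345 %


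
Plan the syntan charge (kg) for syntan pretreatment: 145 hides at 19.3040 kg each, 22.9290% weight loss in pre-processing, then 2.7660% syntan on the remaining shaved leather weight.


Total_raw = N * avg_wt = 145 * 19.3040 = 2799.0800 kg
Substrate = Total_raw * (1 - loss/100) = 2799.0800 * (1 - 22.9290/100) = 2157.2789 kg
Syntan = Substrate * pct / 100 = 2157.2789 * 2.7660 / 100 = 59.6703 kg


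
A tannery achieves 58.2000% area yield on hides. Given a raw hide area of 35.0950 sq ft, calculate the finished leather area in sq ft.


Formula: finished = raw * yield / 100
Substituting: finished = 35.0950 * 58.2000 / 100
Result: 20.4253 sq ft


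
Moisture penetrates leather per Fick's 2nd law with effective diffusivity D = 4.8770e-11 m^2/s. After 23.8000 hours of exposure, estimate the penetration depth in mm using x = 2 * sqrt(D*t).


t = 23.8000 hr * 3600 = 85680.0000 s
D * t = 4.8770e-11 * 85680.0000 = 4.1786e-06
x = 2 * sqrt(D*t) = 2 * sqrt(4.1786e-06) = 0.00408833 m = 4.0883 mm


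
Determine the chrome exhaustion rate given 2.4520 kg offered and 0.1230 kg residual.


Formula: Uptake = (offered - residual) / offered * 100
Substituting: Uptake = (2.4520 - 0.1230) / 2.4520 * 100
Result: 94.9837 %


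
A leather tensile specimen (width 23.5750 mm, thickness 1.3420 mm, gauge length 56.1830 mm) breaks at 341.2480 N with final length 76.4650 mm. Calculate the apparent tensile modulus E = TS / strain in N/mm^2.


TS = F / (w * t) = 341.2480 / (23.5750 * 1.3420) = 10.7861 N/mm^2
strain = (Lf - L0) / L0 = (76.4650 - 56.1830) / 56.1830 = 0.3610
E = TS / strain = 10.7861 / 0.3610 = 29.8786 N/mm^2


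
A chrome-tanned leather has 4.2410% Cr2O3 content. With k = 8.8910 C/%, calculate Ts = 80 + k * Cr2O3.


Formula: Ts = 80 + k * Cr2O3
Substituting: Ts = 80 + 8.8910 * 4.2410
Result: 117.7067 C


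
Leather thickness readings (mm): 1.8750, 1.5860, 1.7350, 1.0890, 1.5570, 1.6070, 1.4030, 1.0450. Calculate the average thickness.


Formula: Average = sum / n
Substituting: Average = 11.8970 / 8
Result: 1.4871 mm


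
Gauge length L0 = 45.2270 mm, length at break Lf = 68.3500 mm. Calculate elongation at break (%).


Formula: Elongation = (Lf - L0) / L0 * 100
Substituting: Elongation = (68.3500 - 45.2270) / 45.2270 * 100
Result: 51.1265 %


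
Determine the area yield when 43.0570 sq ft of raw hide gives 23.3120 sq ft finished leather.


Formula: Yield = finished / raw * 100
Substituting: Yield = 23.3120 / 43.0570 * 100
Result: 54.1422 %


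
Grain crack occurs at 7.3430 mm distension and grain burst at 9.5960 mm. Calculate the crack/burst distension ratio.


Formula: Ratio = crack / burst
Substituting: Ratio = 7.3430 / 9.5960
Result: 0.7652


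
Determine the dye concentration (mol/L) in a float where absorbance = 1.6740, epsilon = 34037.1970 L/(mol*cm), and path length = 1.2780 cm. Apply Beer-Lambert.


Formula: c = A / (epsilon * l)
Substituting: c = 1.6740 / (34037.1970 * 1.2780)
Result: 3.8483e-05 mol/L


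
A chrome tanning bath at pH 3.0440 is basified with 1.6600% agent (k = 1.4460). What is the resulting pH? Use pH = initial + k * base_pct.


Formula: pH_final = pH_initial + k * base_pct
Substituting: pH_final = 3.0440 + 1.4460 * 1.6600
Result: 5.4444


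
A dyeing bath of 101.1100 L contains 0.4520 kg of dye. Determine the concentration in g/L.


Formula: Conc = dye_mass(kg) / volume(L) * 1000
Substituting: Conc = 0.4520 / 101.1100 * 1000
Result: 4.4704 g/L


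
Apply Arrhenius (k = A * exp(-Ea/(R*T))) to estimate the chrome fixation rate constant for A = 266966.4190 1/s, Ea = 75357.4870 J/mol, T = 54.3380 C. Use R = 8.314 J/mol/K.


T_K = T_C + 273.15 = 54.3380 + 273.15 = 327.4880 K
exponent = -Ea / (R * T_K) = -75357.4870 / (8.314 * 327.4880) = -27.6771
k = A * exp(exponent) = 266966.4190 * exp(-27.6771) = 2.5494e-07 1/s


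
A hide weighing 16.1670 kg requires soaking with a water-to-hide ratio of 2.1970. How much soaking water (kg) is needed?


Formula: Water = hide_weight * ratio
Substituting: Water = 16.1670 * 2.1970
Result: 35.5189 kg


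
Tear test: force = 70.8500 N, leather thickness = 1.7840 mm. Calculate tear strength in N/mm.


Formula: Tear strength = force / thickness
Substituting: Tear strength = 70.8500 / 1.7840
Result: 39.7141 N/mm


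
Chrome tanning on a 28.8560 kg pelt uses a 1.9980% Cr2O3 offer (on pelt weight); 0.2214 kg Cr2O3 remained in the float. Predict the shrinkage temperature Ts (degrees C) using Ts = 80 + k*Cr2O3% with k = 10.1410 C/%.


Offered = pelt * offer_pct / 100 = 28.8560 * 1.9980 / 100 = 0.5765 kg
Uptake = offered - residual = 0.5765 - 0.2214 = 0.3551 kg
Cr2O3% on pelt = uptake / pelt * 100 = 0.3551 / 28.8560 * 100 = 1.2307 %
Ts = 80 + k * Cr2O3% = 80 + 10.1410 * 1.2307 = 92.4810 C


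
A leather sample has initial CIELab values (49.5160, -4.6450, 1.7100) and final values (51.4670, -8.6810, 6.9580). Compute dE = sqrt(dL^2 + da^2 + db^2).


dL = 1.9510, da = -4.0360, db = 5.2480
dE = sqrt(1.9510^2 + (-4.0360)^2 + 5.2480^2) = 6.9020


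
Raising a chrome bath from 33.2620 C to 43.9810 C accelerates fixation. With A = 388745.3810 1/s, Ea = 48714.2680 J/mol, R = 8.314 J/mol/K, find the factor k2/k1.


T1 = 33.2620 + 273.15 = 306.4120 K; T2 = 43.9810 + 273.15 = 317.1310 K
k1 = A * exp(-Ea/(R*T1)) = 388745.3810 * exp(-48714.2680/(8.314*306.4120)) = 0.00192731 1/s
k2 = A * exp(-Ea/(R*T2)) = 388745.3810 * exp(-48714.2680/(8.314*317.1310)) = 0.00367832 1/s
k2/k1 = 0.00367832 / 0.00192731 = 1.9085


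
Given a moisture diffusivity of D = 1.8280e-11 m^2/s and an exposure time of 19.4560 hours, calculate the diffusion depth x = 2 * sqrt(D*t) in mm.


t = 19.4560 hr * 3600 = 70041.6000 s
D * t = 1.8280e-11 * 70041.6000 = 1.2804e-06
x = 2 * sqrt(D*t) = 2 * sqrt(1.2804e-06) = 0.00226306 m = 2.2631 mm


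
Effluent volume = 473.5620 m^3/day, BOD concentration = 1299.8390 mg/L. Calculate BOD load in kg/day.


Formula: BOD_load = volume * conc / 1000
Substituting: BOD_load = 473.5620 * 1299.8390 / 1000
Result: 615.5544 kg/day


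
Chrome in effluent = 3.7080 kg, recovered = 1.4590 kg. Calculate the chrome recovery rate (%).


Formula: Recovery = recovered / input * 100
Substituting: Recovery = 1.4590 / 3.7080 * 100
Result: 39.3474 %


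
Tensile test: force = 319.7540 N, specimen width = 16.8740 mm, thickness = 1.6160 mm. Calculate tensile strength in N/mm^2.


Formula: TS = force / (width * thickness)
Substituting: TS = 319.7540 / (16.8740 * 1.6160)
Result: 11.7262 N/mm^2


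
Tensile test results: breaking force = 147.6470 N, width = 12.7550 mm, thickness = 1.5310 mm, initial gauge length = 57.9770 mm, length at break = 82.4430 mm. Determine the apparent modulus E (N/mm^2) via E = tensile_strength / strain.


TS = F / (w * t) = 147.6470 / (12.7550 * 1.5310) = 7.5608 N/mm^2
strain = (Lf - L0) / L0 = (82.4430 - 57.9770) / 57.9770 = 0.4220
E = TS / strain = 7.5608 / 0.4220 = 17.9169 N/mm^2


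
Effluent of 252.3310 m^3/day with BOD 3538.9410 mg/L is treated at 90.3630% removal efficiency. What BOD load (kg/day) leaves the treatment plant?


Load_in = volume * conc / 1000 = 252.3310 * 3538.9410 / 1000 = 892.9845 kg/day
Removed = Load_in * eff / 100 = 892.9845 * 90.3630 / 100 = 806.9276 kg/day
Load_out = Load_in - Removed = 892.9845 - 806.9276 = 86.0569 kg/day


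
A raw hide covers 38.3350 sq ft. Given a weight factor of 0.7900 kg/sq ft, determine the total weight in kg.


Formula: Weight = area * weight_per_sqft
Substituting: Weight = 38.3350 * 0.7900
Result: 30.2847 kg


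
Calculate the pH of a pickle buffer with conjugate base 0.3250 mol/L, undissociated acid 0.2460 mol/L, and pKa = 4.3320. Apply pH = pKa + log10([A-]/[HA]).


ratio = [A-] / [HA] = 0.3250 / 0.2460 = 1.3211
log10(ratio) = 0.1209
pH = pKa + log10(ratio) = 4.3320 + 0.1209 = 4.4529


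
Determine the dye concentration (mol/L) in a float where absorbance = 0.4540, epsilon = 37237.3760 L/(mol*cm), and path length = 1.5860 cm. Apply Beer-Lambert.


Formula: c = A / (epsilon * l)
Substituting: c = 0.4540 / (37237.3760 * 1.5860)
Result: 7.6873e-06 mol/L


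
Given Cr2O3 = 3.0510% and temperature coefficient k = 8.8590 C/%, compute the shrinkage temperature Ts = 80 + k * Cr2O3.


Formula: Ts = 80 + k * Cr2O3
Substituting: Ts = 80 + 8.8590 * 3.0510
Result: 107.0288 C


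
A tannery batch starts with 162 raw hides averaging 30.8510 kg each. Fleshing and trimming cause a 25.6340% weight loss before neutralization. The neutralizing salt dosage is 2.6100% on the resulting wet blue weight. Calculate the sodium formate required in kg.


Total_raw = N * avg_wt = 162 * 30.8510 = 4997.8620 kg
Substrate = Total_raw * (1 - loss/100) = 4997.8620 * (1 - 25.6340/100) = 3716.7101 kg
Neutralizer = Substrate * pct / 100 = 3716.7101 * 2.6100 / 100 = 97.0061 kg


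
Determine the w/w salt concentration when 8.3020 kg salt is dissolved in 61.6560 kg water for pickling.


Formula: Conc = salt / (water + salt) * 100
Substituting: Conc = 8.3020 / (61.6560 + 8.3020) * 100
Result: 11.8671 %


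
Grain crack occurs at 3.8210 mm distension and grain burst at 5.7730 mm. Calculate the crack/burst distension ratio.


Formula: Ratio = crack / burst
Substituting: Ratio = 3.8210 / 5.7730
Result: 0.6619


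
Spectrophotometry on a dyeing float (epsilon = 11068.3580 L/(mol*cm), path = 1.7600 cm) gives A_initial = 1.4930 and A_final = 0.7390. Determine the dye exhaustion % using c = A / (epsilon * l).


c_initial = A_i / (epsilon * l) = 1.4930 / (11068.3580 * 1.7600) = 7.6641e-05 mol/L
c_final = A_f / (epsilon * l) = 0.7390 / (11068.3580 * 1.7600) = 3.7936e-05 mol/L
Exhaustion = (c_initial - c_final) / c_initial * 100 = (7.6641e-05 - 3.7936e-05) / 7.6641e-05 * 100 = 50.5023 %


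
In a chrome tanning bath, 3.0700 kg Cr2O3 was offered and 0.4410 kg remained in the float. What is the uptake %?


Formula: Uptake = (offered - residual) / offered * 100
Substituting: Uptake = (3.0700 - 0.4410) / 3.0700 * 100
Result: 85.6352 %


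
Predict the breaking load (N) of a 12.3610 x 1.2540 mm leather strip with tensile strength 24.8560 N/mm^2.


Formula: F = TS * w * t
Substituting: F = 24.8560 * 12.3610 * 1.2540
Result: 385.2853 N


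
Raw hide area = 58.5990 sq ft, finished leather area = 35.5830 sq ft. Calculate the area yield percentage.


Formula: Yield = finished / raw * 100
Substituting: Yield = 35.5830 / 58.5990 * 100
Result: 60.7229 %


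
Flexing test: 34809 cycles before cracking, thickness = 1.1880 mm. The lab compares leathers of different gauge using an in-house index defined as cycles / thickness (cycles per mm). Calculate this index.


Formula: Index = cycles / thickness
Substituting: Index = 34809 / 1.1880
Result: 29300.5051 cycles/mm


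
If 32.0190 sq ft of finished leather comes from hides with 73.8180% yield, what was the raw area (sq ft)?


Formula: raw = finished * 100 / yield
Substituting: raw = 32.0190 * 100 / 73.8180
Result: 43.3756 sq ft


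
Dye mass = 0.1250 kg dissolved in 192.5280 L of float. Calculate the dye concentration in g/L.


Formula: Conc = dye_mass(kg) / volume(L) * 1000
Substituting: Conc = 0.1250 / 192.5280 * 1000
Result: 0.6493 g/L


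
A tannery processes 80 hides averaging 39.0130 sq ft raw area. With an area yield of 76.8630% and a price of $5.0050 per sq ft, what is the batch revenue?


Raw_total = N * avg_area = 80 * 39.0130 = 3121.0400 sq ft
Finished = Raw_total * yield / 100 = 3121.0400 * 76.8630 / 100 = 2398.9250 sq ft
Value = Finished * price = 2398.9250 * 5.0050 = 12006.6195 $


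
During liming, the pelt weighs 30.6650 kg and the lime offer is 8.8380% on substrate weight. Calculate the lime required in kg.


Formula: Lime = substrate * pct / 100
Substituting: Lime = 30.6650 * 8.8380 / 100
Result: 2.7102 kg


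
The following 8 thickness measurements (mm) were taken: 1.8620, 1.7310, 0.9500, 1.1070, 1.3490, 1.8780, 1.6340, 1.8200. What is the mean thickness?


Formula: Average = sum / n
Substituting: Average = 12.3310 / 8
Result: 1.5414 mm


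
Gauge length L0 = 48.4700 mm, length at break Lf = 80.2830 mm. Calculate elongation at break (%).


Formula: Elongation = (Lf - L0) / L0 * 100
Substituting: Elongation = (80.2830 - 48.4700) / 48.4700 * 100
Result: 65.6344 %


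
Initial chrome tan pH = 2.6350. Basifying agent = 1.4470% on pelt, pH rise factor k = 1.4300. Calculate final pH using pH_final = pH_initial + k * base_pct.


Formula: pH_final = pH_initial + k * base_pct
Substituting: pH_final = 2.6350 + 1.4300 * 1.4470
Result: 4.7042


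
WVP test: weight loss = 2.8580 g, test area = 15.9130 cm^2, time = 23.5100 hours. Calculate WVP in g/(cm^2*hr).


Formula: WVP = loss / (area * time)
Substituting: WVP = 2.8580 / (15.9130 * 23.5100)
Result: 0.00763937 g/(cm^2*hr)


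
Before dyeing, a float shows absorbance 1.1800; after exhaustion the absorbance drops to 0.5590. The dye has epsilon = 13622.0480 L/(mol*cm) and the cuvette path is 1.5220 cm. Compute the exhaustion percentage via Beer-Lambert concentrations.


c_initial = A_i / (epsilon * l) = 1.1800 / (13622.0480 * 1.5220) = 5.6915e-05 mol/L
c_final = A_f / (epsilon * l) = 0.5590 / (13622.0480 * 1.5220) = 2.6962e-05 mol/L
Exhaustion = (c_initial - c_final) / c_initial * 100 = (5.6915e-05 - 2.6962e-05) / 5.6915e-05 * 100 = 52.6271 %


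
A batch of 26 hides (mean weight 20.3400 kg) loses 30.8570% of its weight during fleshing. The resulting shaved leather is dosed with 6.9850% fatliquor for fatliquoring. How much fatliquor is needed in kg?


Total_raw = N * avg_wt = 26 * 20.3400 = 528.8400 kg
Substrate = Total_raw * (1 - loss/100) = 528.8400 * (1 - 30.8570/100) = 365.6558 kg
Fat = Substrate * pct / 100 = 365.6558 * 6.9850 / 100 = 25.5411 kg


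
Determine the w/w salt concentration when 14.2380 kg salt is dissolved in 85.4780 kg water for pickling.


Formula: Conc = salt / (water + salt) * 100
Substituting: Conc = 14.2380 / (85.4780 + 14.2380) * 100
Result: 14.2786 %


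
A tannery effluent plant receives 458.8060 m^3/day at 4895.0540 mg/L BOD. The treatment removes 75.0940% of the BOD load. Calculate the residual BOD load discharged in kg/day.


Load_in = volume * conc / 1000 = 458.8060 * 4895.0540 / 1000 = 2245.8801 kg/day
Removed = Load_in * eff / 100 = 2245.8801 * 75.0940 / 100 = 1686.5212 kg/day
Load_out = Load_in - Removed = 2245.8801 - 1686.5212 = 559.3589 kg/day


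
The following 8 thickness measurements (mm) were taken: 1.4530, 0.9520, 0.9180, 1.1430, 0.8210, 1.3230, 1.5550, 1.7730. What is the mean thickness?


Formula: Average = sum / n
Substituting: Average = 9.9380 / 8
Result: 1.2423 mm


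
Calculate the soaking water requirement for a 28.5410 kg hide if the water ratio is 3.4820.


Formula: Water = hide_weight * ratio
Substituting: Water = 28.5410 * 3.4820
Result: 99.3798 kg


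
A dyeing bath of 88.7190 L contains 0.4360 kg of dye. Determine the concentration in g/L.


Formula: Conc = dye_mass(kg) / volume(L) * 1000
Substituting: Conc = 0.4360 / 88.7190 * 1000
Result: 4.9144 g/L


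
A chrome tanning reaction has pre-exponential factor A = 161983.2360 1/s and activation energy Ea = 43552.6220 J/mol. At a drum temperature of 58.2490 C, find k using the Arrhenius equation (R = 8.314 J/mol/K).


T_K = T_C + 273.15 = 58.2490 + 273.15 = 331.3990 K
exponent = -Ea / (R * T_K) = -43552.6220 / (8.314 * 331.3990) = -15.8071
k = A * exp(exponent) = 161983.2360 * exp(-15.8071) = 0.0221065 1/s


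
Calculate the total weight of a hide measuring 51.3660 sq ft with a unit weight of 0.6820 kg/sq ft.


Formula: Weight = area * weight_per_sqft
Substituting: Weight = 51.3660 * 0.6820
Result: 35.0316 kg


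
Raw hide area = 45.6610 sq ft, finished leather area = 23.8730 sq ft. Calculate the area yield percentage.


Formula: Yield = finished / raw * 100
Substituting: Yield = 23.8730 / 45.6610 * 100
Result: 52.2831 %


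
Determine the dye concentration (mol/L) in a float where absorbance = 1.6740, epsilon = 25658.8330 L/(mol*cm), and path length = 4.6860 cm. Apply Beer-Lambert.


Formula: c = A / (epsilon * l)
Substituting: c = 1.6740 / (25658.8330 * 4.6860)
Result: 1.3922e-05 mol/L


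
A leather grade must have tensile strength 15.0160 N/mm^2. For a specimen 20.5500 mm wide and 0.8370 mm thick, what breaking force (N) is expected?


Formula: F = TS * w * t
Substituting: F = 15.0160 * 20.5500 * 0.8370
Result: 258.2805 N


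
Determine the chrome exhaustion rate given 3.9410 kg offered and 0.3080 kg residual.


Formula: Uptake = (offered - residual) / offered * 100
Substituting: Uptake = (3.9410 - 0.3080) / 3.9410 * 100
Result: 92.1847 %


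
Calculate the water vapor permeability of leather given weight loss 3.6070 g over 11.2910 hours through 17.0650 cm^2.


Formula: WVP = loss / (area * time)
Substituting: WVP = 3.6070 / (17.0650 * 11.2910)
Result: 0.0187201 g/(cm^2*hr)


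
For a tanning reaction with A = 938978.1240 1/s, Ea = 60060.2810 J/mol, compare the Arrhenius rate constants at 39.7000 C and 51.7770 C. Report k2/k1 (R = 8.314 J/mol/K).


T1 = 39.7000 + 273.15 = 312.8500 K; T2 = 51.7770 + 273.15 = 324.9270 K
k1 = A * exp(-Ea/(R*T1)) = 938978.1240 * exp(-60060.2810/(8.314*312.8500)) = 8.7983e-05 1/s
k2 = A * exp(-Ea/(R*T2)) = 938978.1240 * exp(-60060.2810/(8.314*324.9270)) = 2.0755e-04 1/s
k2/k1 = 2.0755e-04 / 8.7983e-05 = 2.3590


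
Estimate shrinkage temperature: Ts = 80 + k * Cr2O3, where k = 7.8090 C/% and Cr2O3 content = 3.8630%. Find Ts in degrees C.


Formula: Ts = 80 + k * Cr2O3
Substituting: Ts = 80 + 7.8090 * 3.8630
Result: 110.1662 C


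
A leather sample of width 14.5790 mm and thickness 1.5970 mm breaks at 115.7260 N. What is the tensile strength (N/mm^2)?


Formula: TS = force / (width * thickness)
Substituting: TS = 115.7260 / (14.5790 * 1.5970)
Result: 4.9705 N/mm^2


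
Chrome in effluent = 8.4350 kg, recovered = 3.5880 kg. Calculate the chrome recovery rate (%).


Formula: Recovery = recovered / input * 100
Substituting: Recovery = 3.5880 / 8.4350 * 100
Result: 42.5370 %


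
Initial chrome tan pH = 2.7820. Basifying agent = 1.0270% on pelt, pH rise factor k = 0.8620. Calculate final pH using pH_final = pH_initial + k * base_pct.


Formula: pH_final = pH_initial + k * base_pct
Substituting: pH_final = 2.7820 + 0.8620 * 1.0270
Result: 3.6673


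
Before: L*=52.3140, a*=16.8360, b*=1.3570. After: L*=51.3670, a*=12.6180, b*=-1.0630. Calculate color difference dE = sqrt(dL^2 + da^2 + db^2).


dL = -0.9470, da = -4.2180, db = -2.4200
dE = sqrt((-0.9470)^2 + (-4.2180)^2 + (-2.4200)^2) = 4.9543


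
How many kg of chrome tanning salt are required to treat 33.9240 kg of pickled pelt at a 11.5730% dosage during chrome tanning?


Formula: Chrome = substrate * pct / 100
Substituting: Chrome = 33.9240 * 11.5730 / 100
Result: 3.9260 kg


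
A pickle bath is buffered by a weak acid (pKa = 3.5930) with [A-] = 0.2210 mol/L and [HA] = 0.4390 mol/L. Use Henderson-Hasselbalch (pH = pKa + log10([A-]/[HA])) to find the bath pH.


ratio = [A-] / [HA] = 0.2210 / 0.4390 = 0.5034
log10(ratio) = -0.2981
pH = pKa + log10(ratio) = 3.5930 - 0.2981 = 3.2949


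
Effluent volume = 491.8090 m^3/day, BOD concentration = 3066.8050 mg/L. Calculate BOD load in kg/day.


Formula: BOD_load = volume * conc / 1000
Substituting: BOD_load = 491.8090 * 3066.8050 / 1000
Result: 1508.2823 kg/day


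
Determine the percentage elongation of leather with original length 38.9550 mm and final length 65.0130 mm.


Formula: Elongation = (Lf - L0) / L0 * 100
Substituting: Elongation = (65.0130 - 38.9550) / 38.9550 * 100
Result: 66.8926 %


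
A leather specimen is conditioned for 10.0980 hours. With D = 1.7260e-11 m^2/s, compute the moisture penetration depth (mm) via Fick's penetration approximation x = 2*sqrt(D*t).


t = 10.0980 hr * 3600 = 36352.8000 s
D * t = 1.7260e-11 * 36352.8000 = 6.2745e-07
x = 2 * sqrt(D*t) = 2 * sqrt(6.2745e-07) = 0.00158423 m = 1.5842 mm


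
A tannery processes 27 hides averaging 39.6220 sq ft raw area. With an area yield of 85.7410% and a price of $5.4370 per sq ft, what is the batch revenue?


Raw_total = N * avg_area = 27 * 39.6220 = 1069.7940 sq ft
Finished = Raw_total * yield / 100 = 1069.7940 * 85.7410 / 100 = 917.2521 sq ft
Value = Finished * price = 917.2521 * 5.4370 = 4987.0995 $


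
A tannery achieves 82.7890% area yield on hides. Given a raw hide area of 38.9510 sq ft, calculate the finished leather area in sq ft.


Formula: finished = raw * yield / 100
Substituting: finished = 38.9510 * 82.7890 / 100
Result: 32.2471 sq ft


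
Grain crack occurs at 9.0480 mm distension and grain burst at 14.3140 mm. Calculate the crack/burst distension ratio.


Formula: Ratio = crack / burst
Substituting: Ratio = 9.0480 / 14.3140
Result: 0.6321


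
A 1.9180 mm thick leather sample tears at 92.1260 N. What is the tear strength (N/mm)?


Formula: Tear strength = force / thickness
Substituting: Tear strength = 92.1260 / 1.9180
Result: 48.0323 N/mm


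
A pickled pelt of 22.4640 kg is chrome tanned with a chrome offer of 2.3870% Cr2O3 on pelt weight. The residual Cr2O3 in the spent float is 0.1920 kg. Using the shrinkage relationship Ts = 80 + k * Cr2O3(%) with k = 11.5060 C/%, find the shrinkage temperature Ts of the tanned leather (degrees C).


Offered = pelt * offer_pct / 100 = 22.4640 * 2.3870 / 100 = 0.5362 kg
Uptake = offered - residual = 0.5362 - 0.1920 = 0.3442 kg
Cr2O3% on pelt = uptake / pelt * 100 = 0.3442 / 22.4640 * 100 = 1.5323 %
Ts = 80 + k * Cr2O3% = 80 + 11.5060 * 1.5323 = 97.6306 C


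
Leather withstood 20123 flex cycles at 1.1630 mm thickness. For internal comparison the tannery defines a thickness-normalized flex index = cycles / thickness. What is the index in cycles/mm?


Formula: Index = cycles / thickness
Substituting: Index = 20123 / 1.1630
Result: 17302.6655 cycles/mm


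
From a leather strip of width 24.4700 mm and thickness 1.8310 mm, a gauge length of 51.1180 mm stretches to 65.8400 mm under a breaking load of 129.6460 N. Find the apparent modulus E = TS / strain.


TS = F / (w * t) = 129.6460 / (24.4700 * 1.8310) = 2.8936 N/mm^2
strain = (Lf - L0) / L0 = (65.8400 - 51.1180) / 51.1180 = 0.2880
E = TS / strain = 2.8936 / 0.2880 = 10.0472 N/mm^2


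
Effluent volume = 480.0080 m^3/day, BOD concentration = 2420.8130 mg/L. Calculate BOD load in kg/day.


Formula: BOD_load = volume * conc / 1000
Substituting: BOD_load = 480.0080 * 2420.8130 / 1000
Result: 1162.0096 kg/day


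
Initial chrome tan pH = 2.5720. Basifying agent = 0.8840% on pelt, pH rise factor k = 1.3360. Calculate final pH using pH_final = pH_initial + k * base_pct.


Formula: pH_final = pH_initial + k * base_pct
Substituting: pH_final = 2.5720 + 1.3360 * 0.8840
Result: 3.7530


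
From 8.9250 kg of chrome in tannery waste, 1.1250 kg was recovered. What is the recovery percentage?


Formula: Recovery = recovered / input * 100
Substituting: Recovery = 1.1250 / 8.9250 * 100
Result: 12.6050 %


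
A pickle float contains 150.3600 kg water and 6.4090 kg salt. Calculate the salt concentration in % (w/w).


Formula: Conc = salt / (water + salt) * 100
Substituting: Conc = 6.4090 / (150.3600 + 6.4090) * 100
Result: 4.0882 %


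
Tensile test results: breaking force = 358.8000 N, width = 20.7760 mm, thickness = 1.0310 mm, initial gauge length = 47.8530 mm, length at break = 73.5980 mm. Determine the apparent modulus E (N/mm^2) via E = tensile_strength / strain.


TS = F / (w * t) = 358.8000 / (20.7760 * 1.0310) = 16.7507 N/mm^2
strain = (Lf - L0) / L0 = (73.5980 - 47.8530) / 47.8530 = 0.5380
E = TS / strain = 16.7507 / 0.5380 = 31.1349 N/mm^2


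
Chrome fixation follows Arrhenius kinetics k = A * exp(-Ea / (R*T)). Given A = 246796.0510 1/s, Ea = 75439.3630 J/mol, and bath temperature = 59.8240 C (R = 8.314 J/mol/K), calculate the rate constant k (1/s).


T_K = T_C + 273.15 = 59.8240 + 273.15 = 332.9740 K
exponent = -Ea / (R * T_K) = -75439.3630 / (8.314 * 332.9740) = -27.2507
k = A * exp(exponent) = 246796.0510 * exp(-27.2507) = 3.6100e-07 1/s


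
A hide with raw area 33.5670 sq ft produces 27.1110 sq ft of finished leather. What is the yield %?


Formula: Yield = finished / raw * 100
Substituting: Yield = 27.1110 / 33.5670 * 100
Result: 80.7668 %


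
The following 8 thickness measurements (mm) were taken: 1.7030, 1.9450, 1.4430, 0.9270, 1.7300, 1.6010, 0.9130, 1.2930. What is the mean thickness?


Formula: Average = sum / n
Substituting: Average = 11.5550 / 8
Result: 1.4444 mm


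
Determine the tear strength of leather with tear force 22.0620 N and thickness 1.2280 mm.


Formula: Tear strength = force / thickness
Substituting: Tear strength = 22.0620 / 1.2280
Result: 17.9658 N/mm


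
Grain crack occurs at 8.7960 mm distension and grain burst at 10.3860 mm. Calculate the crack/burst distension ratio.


Formula: Ratio = crack / burst
Substituting: Ratio = 8.7960 / 10.3860
Result: 0.8469


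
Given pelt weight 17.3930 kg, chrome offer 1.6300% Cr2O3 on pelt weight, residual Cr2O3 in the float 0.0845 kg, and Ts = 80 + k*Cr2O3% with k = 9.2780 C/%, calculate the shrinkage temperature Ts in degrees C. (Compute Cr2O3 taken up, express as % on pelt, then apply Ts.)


Offered = pelt * offer_pct / 100 = 17.3930 * 1.6300 / 100 = 0.2835 kg
Uptake = offered - residual = 0.2835 - 0.0845 = 0.1990 kg
Cr2O3% on pelt = uptake / pelt * 100 = 0.1990 / 17.3930 * 100 = 1.1442 %
Ts = 80 + k * Cr2O3% = 80 + 9.2780 * 1.1442 = 90.6156 C


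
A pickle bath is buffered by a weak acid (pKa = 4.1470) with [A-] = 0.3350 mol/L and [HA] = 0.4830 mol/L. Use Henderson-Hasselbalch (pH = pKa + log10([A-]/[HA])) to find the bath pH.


ratio = [A-] / [HA] = 0.3350 / 0.4830 = 0.6936
log10(ratio) = -0.1589
pH = pKa + log10(ratio) = 4.1470 - 0.1589 = 3.9881


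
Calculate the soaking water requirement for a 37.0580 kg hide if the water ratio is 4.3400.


Formula: Water = hide_weight * ratio
Substituting: Water = 37.0580 * 4.3400
Result: 160.8317 kg


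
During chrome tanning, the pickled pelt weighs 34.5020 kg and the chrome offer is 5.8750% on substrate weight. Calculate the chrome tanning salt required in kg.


Formula: Chrome = substrate * pct / 100
Substituting: Chrome = 34.5020 * 5.8750 / 100
Result: 2.0270 kg


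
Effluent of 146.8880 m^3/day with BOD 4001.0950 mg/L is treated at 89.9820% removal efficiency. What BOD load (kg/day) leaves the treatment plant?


Load_in = volume * conc / 1000 = 146.8880 * 4001.0950 / 1000 = 587.7128 kg/day
Removed = Load_in * eff / 100 = 587.7128 * 89.9820 / 100 = 528.8358 kg/day
Load_out = Load_in - Removed = 587.7128 - 528.8358 = 58.8771 kg/day


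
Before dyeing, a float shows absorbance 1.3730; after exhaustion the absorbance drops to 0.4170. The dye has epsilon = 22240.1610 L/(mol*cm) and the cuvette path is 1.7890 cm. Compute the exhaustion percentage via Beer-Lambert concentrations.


c_initial = A_i / (epsilon * l) = 1.3730 / (22240.1610 * 1.7890) = 3.4508e-05 mol/L
c_final = A_f / (epsilon * l) = 0.4170 / (22240.1610 * 1.7890) = 1.0481e-05 mol/L
Exhaustion = (c_initial - c_final) / c_initial * 100 = (3.4508e-05 - 1.0481e-05) / 3.4508e-05 * 100 = 69.6286 %


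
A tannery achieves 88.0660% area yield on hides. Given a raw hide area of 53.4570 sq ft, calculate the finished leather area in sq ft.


Formula: finished = raw * yield / 100
Substituting: finished = 53.4570 * 88.0660 / 100
Result: 47.0774 sq ft


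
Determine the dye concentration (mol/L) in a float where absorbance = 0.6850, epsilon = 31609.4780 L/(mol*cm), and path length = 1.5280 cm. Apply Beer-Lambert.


Formula: c = A / (epsilon * l)
Substituting: c = 0.6850 / (31609.4780 * 1.5280)
Result: 1.4182e-05 mol/L


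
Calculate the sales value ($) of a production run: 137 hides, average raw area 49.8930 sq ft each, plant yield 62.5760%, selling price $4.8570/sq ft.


Raw_total = N * avg_area = 137 * 49.8930 = 6835.3410 sq ft
Finished = Raw_total * yield / 100 = 6835.3410 * 62.5760 / 100 = 4277.2830 sq ft
Value = Finished * price = 4277.2830 * 4.8570 = 20774.7635 $


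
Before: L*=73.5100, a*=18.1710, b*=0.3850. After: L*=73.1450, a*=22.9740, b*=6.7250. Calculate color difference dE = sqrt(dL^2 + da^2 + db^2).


dL = -0.3650, da = 4.8030, db = 6.3400
dE = sqrt((-0.3650)^2 + 4.8030^2 + 6.3400^2) = 7.9623


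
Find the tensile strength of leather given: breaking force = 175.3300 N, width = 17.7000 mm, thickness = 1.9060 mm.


Formula: TS = force / (width * thickness)
Substituting: TS = 175.3300 / (17.7000 * 1.9060)
Result: 5.1971 N/mm^2


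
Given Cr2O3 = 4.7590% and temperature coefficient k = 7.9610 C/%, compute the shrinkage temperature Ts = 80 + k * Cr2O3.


Formula: Ts = 80 + k * Cr2O3
Substituting: Ts = 80 + 7.9610 * 4.7590
Result: 117.8864 C


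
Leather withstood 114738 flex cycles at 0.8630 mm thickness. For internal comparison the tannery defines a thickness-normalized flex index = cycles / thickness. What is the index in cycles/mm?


Formula: Index = cycles / thickness
Substituting: Index = 114738 / 0.8630
Result: 132952.4913 cycles/mm


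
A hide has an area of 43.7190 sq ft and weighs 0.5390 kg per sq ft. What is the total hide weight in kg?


Formula: Weight = area * weight_per_sqft
Substituting: Weight = 43.7190 * 0.5390
Result: 23.5645 kg


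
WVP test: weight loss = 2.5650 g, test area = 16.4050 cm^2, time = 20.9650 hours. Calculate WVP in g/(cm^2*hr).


Formula: WVP = loss / (area * time)
Substituting: WVP = 2.5650 / (16.4050 * 20.9650)
Result: 0.0074579 g/(cm^2*hr)


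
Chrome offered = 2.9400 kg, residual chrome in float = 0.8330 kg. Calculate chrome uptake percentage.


Formula: Uptake = (offered - residual) / offered * 100
Substituting: Uptake = (2.9400 - 0.8330) / 2.9400 * 100
Result: 71.6667 %


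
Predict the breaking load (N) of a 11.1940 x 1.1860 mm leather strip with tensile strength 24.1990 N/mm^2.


Formula: F = TS * w * t
Substituting: F = 24.1990 * 11.1940 * 1.1860
Result: 321.2680 N


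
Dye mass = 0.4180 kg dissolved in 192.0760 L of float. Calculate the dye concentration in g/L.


Formula: Conc = dye_mass(kg) / volume(L) * 1000
Substituting: Conc = 0.4180 / 192.0760 * 1000
Result: 2.1762 g/L


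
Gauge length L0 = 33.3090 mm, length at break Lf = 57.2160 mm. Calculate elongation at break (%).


Formula: Elongation = (Lf - L0) / L0 * 100
Substituting: Elongation = (57.2160 - 33.3090) / 33.3090 * 100
Result: 71.7734 %


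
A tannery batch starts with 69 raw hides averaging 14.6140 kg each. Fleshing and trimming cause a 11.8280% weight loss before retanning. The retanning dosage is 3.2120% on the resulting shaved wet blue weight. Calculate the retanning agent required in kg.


Total_raw = N * avg_wt = 69 * 14.6140 = 1008.3660 kg
Substrate = Total_raw * (1 - loss/100) = 1008.3660 * (1 - 11.8280/100) = 889.0965 kg
Retan = Substrate * pct / 100 = 889.0965 * 3.2120 / 100 = 28.5578 kg


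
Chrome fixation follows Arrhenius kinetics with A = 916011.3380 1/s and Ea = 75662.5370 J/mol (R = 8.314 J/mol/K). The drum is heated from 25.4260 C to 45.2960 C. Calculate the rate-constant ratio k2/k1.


T1 = 25.4260 + 273.15 = 298.5760 K; T2 = 45.2960 + 273.15 = 318.4460 K
k1 = A * exp(-Ea/(R*T1)) = 916011.3380 * exp(-75662.5370/(8.314*298.5760)) = 5.3036e-08 1/s
k2 = A * exp(-Ea/(R*T2)) = 916011.3380 * exp(-75662.5370/(8.314*318.4460)) = 3.5526e-07 1/s
k2/k1 = 3.5526e-07 / 5.3036e-08 = 6.6983


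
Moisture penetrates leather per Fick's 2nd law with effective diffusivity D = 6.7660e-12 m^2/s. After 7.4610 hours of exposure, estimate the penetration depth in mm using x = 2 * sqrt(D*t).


t = 7.4610 hr * 3600 = 26859.6000 s
D * t = 6.7660e-12 * 26859.6000 = 1.8173e-07
x = 2 * sqrt(D*t) = 2 * sqrt(1.8173e-07) = 8.5260e-04 m = 0.8526 mm


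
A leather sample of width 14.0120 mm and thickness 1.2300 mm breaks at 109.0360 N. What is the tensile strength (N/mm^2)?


Formula: TS = force / (width * thickness)
Substituting: TS = 109.0360 / (14.0120 * 1.2300)
Result: 6.3265 N/mm^2


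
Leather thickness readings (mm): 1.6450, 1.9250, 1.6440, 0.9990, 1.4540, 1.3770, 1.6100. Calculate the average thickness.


Formula: Average = sum / n
Substituting: Average = 10.6540 / 7
Result: 1.5220 mm


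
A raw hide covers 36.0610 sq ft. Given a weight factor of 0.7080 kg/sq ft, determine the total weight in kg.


Formula: Weight = area * weight_per_sqft
Substituting: Weight = 36.0610 * 0.7080
Result: 25.5312 kg


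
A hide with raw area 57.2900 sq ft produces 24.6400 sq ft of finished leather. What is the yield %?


Formula: Yield = finished / raw * 100
Substituting: Yield = 24.6400 / 57.2900 * 100
Result: 43.0093 %


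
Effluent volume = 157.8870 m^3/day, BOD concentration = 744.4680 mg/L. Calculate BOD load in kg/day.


Formula: BOD_load = volume * conc / 1000
Substituting: BOD_load = 157.8870 * 744.4680 / 1000
Result: 117.5418 kg/day


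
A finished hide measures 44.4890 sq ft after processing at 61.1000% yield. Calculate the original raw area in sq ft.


Formula: raw = finished * 100 / yield
Substituting: raw = 44.4890 * 100 / 61.1000
Result: 72.8134 sq ft


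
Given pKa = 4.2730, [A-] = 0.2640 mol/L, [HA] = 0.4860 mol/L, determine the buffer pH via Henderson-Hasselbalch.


ratio = [A-] / [HA] = 0.2640 / 0.4860 = 0.5432
log10(ratio) = -0.2650
pH = pKa + log10(ratio) = 4.2730 - 0.2650 = 4.0080


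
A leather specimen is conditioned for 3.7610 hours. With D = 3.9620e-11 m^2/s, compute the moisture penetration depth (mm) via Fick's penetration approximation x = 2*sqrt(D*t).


t = 3.7610 hr * 3600 = 13539.6000 s
D * t = 3.9620e-11 * 13539.6000 = 5.3644e-07
x = 2 * sqrt(D*t) = 2 * sqrt(5.3644e-07) = 0.00146484 m = 1.4648 mm


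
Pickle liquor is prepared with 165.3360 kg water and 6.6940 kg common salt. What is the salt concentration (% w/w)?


Formula: Conc = salt / (water + salt) * 100
Substituting: Conc = 6.6940 / (165.3360 + 6.6940) * 100
Result: 3.8912 %
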